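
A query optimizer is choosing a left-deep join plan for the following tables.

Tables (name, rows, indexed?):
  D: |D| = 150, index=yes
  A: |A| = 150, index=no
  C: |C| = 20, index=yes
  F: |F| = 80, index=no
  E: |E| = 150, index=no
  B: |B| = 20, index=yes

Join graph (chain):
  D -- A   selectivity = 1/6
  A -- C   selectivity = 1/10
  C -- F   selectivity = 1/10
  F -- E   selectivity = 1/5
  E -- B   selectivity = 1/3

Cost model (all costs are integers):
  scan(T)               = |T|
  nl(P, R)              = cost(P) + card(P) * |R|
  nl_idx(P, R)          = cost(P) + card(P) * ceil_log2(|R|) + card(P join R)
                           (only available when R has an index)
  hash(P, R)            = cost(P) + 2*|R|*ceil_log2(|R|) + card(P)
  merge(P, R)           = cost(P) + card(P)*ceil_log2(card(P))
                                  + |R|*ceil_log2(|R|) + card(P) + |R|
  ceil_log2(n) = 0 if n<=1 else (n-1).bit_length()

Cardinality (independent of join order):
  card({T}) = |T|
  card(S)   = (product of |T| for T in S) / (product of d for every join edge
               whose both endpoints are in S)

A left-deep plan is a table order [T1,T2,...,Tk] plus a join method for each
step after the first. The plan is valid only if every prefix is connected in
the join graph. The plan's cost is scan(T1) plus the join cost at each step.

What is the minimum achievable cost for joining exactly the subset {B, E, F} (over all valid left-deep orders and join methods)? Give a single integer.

Selinger DP over subsets of {B,E,F}:
  {F}: scan cost=80, card=80
  {E}: scan cost=150, card=150
  {B}: scan cost=20, card=20
  {EF}: card=2400; try (F,hash)→1420, (E,merge)→2070, (F,merge)→2140, (E,hash)→2560, (E,nl)→12080, (F,nl)→12150; best=1420 via (F,hash)
  {BE}: card=1000; try (B,hash)→500, (E,merge)→1490, (B,merge)→1620, (B,nl_idx)→1900, (E,hash)→2440, (E,nl)→3020 …(+1); best=500 via (B,hash)
  {BEF}: card=16000; try (F,hash)→2620, (B,hash)→4020, (F,merge)→12140, (B,nl_idx)→29420, (B,merge)→32740, (B,nl)→49420 …(+1); best=2620 via (F,hash)

2620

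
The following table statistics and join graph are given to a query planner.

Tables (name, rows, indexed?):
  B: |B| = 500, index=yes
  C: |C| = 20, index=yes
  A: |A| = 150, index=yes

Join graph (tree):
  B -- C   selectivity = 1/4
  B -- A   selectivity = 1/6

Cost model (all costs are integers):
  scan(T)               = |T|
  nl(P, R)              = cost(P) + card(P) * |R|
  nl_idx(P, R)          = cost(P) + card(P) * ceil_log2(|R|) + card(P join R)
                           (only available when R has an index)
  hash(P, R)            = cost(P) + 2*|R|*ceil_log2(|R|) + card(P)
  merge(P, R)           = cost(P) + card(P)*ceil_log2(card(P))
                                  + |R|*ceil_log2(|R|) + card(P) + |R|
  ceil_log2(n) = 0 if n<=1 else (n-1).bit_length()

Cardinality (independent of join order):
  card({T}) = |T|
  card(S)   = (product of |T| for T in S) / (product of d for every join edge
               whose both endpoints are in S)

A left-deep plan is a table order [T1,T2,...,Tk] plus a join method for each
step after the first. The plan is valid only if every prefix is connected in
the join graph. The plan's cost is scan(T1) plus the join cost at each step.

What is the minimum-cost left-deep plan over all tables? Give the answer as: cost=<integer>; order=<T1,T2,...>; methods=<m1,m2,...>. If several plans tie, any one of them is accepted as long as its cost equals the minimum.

Selinger DP (subsets sized 1..n):
  {B}: scan cost=500, card=500
  {C}: scan cost=20, card=20
  {A}: scan cost=150, card=150
  {BC}: card=2500; try (C,hash)→1200, (B,nl_idx)→2700, (B,merge)→5140, (C,nl_idx)→5500, (C,merge)→5620, (B,hash)→9040 …(+2); best=1200 via (C,hash)
  {AB}: card=12500; try (A,hash)→3400, (B,merge)→6500, (A,merge)→6850, (B,hash)→9300, (B,nl_idx)→14000, (A,nl_idx)→17000 …(+2); best=3400 via (A,hash)
  {ABC}: card=62500; try (A,hash)→6100, (C,hash)→16100, (A,merge)→35050, (A,nl_idx)→83700, (C,nl_idx)→128400, (C,merge)→191020 …(+2); best=6100 via (A,hash)

cost=6100; order=B,C,A; methods=hash,hash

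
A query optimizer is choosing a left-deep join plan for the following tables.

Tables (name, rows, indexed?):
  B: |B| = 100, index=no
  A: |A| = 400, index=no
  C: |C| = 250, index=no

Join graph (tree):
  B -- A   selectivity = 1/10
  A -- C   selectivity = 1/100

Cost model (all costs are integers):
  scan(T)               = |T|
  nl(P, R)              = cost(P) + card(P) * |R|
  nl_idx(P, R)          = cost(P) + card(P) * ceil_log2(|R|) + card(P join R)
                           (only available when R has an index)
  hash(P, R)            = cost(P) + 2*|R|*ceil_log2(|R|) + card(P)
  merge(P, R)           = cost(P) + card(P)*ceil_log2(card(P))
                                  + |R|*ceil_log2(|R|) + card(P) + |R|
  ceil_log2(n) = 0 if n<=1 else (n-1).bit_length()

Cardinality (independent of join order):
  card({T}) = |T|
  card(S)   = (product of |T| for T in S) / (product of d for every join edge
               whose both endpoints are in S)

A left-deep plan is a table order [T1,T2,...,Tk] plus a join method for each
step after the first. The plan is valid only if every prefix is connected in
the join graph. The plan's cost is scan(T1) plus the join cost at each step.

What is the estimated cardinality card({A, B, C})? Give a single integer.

10000

Tables in S: A(400), B(100), C(250)
Edges inside S: B-A(d=10), A-C(d=100)
numerator = 400 * 100 * 250 = 10000000
denominator = 10 * 100 = 1000
card(S) = 10000000 / 1000 = 10000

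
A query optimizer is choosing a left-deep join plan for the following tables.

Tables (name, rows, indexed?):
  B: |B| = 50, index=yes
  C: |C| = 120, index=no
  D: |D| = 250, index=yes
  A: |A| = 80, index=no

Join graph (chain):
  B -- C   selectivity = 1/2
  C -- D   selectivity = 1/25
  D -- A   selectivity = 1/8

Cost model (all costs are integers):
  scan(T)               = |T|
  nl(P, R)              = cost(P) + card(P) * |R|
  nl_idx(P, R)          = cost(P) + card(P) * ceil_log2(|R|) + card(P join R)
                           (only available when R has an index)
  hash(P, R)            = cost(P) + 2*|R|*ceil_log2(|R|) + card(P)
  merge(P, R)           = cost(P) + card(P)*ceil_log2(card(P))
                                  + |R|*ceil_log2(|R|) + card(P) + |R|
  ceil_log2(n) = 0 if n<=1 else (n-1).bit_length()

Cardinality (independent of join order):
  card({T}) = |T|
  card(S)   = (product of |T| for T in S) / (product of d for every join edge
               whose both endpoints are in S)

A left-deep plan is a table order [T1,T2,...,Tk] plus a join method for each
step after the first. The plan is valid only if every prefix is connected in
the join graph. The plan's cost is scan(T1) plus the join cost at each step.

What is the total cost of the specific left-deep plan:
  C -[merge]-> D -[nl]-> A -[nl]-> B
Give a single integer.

step 1: scan C: cost=120, card=120
step 2: join D via merge
    card(P join D) = 120*250/(25) = 1200
    cost = 120 + 120*7 + 250*8 + 120 + 250 = 3330
step 3: join A via nl
    card(P join A) = 1200*80/(8) = 12000
    cost = 3330 + 1200*80 = 99330
step 4: join B via nl
    card(P join B) = 12000*50/(2) = 300000
    cost = 99330 + 12000*50 = 699330

699330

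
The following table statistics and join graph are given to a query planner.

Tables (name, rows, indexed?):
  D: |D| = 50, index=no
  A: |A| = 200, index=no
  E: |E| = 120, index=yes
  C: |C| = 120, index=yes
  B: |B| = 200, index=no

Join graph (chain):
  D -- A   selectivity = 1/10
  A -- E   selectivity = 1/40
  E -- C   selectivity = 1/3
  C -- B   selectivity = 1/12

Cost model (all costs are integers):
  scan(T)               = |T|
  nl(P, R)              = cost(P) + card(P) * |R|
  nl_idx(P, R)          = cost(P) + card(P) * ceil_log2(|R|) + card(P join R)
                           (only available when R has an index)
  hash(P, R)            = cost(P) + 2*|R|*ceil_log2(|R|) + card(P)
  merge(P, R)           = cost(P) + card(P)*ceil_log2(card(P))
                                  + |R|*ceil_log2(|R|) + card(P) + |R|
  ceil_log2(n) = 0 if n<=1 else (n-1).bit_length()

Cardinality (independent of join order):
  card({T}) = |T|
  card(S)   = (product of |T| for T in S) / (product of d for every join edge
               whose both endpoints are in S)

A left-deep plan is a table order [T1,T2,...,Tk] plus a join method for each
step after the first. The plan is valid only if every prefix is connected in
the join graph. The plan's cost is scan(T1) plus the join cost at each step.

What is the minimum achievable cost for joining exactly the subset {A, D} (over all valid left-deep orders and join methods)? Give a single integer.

1000

Selinger DP over subsets of {A,D}:
  {D}: scan cost=50, card=50
  {A}: scan cost=200, card=200
  {AD}: card=1000; try (D,hash)→1000, (A,merge)→2200, (D,merge)→2350, (A,hash)→3300, (A,nl)→10050, (D,nl)→10200; best=1000 via (D,hash)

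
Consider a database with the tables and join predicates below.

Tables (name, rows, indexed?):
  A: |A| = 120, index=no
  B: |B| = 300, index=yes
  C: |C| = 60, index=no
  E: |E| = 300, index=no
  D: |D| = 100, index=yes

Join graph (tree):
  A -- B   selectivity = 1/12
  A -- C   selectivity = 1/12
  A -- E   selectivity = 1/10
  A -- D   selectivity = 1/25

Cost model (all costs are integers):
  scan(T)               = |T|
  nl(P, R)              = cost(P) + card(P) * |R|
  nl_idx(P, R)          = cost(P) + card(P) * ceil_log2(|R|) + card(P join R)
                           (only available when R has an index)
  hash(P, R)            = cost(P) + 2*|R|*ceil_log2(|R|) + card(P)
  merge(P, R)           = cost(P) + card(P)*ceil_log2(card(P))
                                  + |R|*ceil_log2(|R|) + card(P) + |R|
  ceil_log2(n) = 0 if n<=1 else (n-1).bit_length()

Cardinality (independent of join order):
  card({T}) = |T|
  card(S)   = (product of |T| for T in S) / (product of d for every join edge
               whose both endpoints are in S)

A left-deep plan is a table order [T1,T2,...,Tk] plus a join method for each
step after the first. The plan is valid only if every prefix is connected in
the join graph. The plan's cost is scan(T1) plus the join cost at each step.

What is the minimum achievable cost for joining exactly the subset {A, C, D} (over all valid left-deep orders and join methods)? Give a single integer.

2640

Selinger DP over subsets of {A,C,D}:
  {A}: scan cost=120, card=120
  {C}: scan cost=60, card=60
  {D}: scan cost=100, card=100
  {AC}: card=600; try (C,hash)→960, (A,merge)→1440, (C,merge)→1500, (A,hash)→1800, (A,nl)→7260, (C,nl)→7320; best=960 via (C,hash)
  {AD}: card=480; try (D,nl_idx)→1440, (D,hash)→1640, (A,merge)→1860, (D,merge)→1880, (A,hash)→1880, (A,nl)→12100 …(+1); best=1440 via (D,nl_idx)
  {ACD}: card=2400; try (C,hash)→2640, (D,hash)→2960, (C,merge)→6660, (D,nl_idx)→7560, (D,merge)→8360, (C,nl)→30240 …(+1); best=2640 via (C,hash)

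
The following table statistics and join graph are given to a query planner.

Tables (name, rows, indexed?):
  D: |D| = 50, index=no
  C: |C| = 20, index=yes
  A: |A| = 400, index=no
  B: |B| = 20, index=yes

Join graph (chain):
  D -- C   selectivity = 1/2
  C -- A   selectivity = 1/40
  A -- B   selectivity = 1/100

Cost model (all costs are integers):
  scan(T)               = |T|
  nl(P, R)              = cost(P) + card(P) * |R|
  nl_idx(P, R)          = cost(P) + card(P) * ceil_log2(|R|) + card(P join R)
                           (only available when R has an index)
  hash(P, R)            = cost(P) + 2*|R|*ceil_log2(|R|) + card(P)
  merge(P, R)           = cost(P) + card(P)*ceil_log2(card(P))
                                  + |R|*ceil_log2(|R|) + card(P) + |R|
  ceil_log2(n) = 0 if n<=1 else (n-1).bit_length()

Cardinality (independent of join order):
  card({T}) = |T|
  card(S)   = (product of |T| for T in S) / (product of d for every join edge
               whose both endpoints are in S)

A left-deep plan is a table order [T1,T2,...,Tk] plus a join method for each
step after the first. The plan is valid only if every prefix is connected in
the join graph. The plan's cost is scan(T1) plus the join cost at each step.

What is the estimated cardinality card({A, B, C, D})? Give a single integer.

1000

Tables in S: A(400), B(20), C(20), D(50)
Edges inside S: D-C(d=2), C-A(d=40), A-B(d=100)
numerator = 400 * 20 * 20 * 50 = 8000000
denominator = 2 * 40 * 100 = 8000
card(S) = 8000000 / 8000 = 1000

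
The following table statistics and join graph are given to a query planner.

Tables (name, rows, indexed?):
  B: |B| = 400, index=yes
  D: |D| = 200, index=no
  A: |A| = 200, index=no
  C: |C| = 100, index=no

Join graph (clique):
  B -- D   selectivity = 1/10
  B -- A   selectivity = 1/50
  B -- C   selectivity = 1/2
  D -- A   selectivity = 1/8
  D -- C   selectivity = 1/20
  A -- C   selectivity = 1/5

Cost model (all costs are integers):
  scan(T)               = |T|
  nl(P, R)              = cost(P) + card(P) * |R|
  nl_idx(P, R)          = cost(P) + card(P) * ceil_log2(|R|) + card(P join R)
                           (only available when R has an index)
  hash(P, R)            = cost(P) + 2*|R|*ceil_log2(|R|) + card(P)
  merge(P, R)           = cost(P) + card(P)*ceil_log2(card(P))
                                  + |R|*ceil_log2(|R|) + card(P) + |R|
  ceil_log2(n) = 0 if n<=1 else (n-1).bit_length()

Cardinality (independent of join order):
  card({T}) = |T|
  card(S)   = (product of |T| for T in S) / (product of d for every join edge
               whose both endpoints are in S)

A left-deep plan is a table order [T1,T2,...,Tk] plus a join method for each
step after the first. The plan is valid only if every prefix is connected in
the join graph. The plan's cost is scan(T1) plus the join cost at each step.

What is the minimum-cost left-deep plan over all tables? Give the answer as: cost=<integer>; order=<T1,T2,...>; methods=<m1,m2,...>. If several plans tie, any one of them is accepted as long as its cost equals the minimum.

cost=13800; order=A,B,D,C; methods=nl_idx,hash,hash

Selinger DP (subsets sized 1..n):
  {B}: scan cost=400, card=400
  {D}: scan cost=200, card=200
  {A}: scan cost=200, card=200
  {C}: scan cost=100, card=100
  {BD}: card=8000; try (D,hash)→4000, (B,merge)→6000, (D,merge)→6200, (B,hash)→7600, (B,nl_idx)→10000, (B,nl)→80200 …(+1); best=4000 via (D,hash)
  {AB}: card=1600; try (B,nl_idx)→3600, (A,hash)→4000, (B,merge)→6000, (A,merge)→6200, (B,hash)→7600, (B,nl)→80200 …(+1); best=3600 via (B,nl_idx)
  {BC}: card=20000; try (C,hash)→2200, (B,merge)→4900, (C,merge)→5200, (B,hash)→7400, (B,nl_idx)→21000, (B,nl)→40100 …(+1); best=2200 via (C,hash)
  {AD}: card=5000; try (D,hash)→3600, (A,hash)→3600, (D,merge)→3800, (A,merge)→3800, (D,nl)→40200, (A,nl)→40200; best=3600 via (D,hash)
  {CD}: card=1000; try (C,hash)→1800, (D,merge)→2700, (C,merge)→2800, (D,hash)→3400, (D,nl)→20100, (C,nl)→20200; best=1800 via (C,hash)
  {AC}: card=4000; try (C,hash)→1800, (A,merge)→2700, (C,merge)→2800, (A,hash)→3400, (A,nl)→20100, (C,nl)→20200; best=1800 via (C,hash)
  {ABD}: card=4000; try (D,hash)→8400, (A,hash)→15200, (B,hash)→15800, (D,merge)→24600, (B,nl_idx)→52600, (B,merge)→77600 …(+4); best=8400 via (D,hash)
  {BCD}: card=20000; try (B,hash)→10000, (C,hash)→13400, (B,merge)→16800, (D,hash)→25400, (B,nl_idx)→30800, (C,merge)→116800 …(+4); best=10000 via (B,hash)
  {ABC}: card=16000; try (C,hash)→6600, (B,hash)→13000, (C,merge)→23600, (A,hash)→25400, (B,nl_idx)→53800, (B,merge)→57800 …(+4); best=6600 via (C,hash)
  {ACD}: card=5000; try (A,hash)→6000, (D,hash)→9000, (C,hash)→10000, (A,merge)→14600, (D,merge)→55600, (C,merge)→74400 …(+3); best=6000 via (A,hash)
  {ABCD}: card=2000; try (C,hash)→13800, (B,hash)→18200, (D,hash)→25800, (A,hash)→33200, (B,nl_idx)→53000, (C,merge)→61200 …(+7); best=13800 via (C,hash)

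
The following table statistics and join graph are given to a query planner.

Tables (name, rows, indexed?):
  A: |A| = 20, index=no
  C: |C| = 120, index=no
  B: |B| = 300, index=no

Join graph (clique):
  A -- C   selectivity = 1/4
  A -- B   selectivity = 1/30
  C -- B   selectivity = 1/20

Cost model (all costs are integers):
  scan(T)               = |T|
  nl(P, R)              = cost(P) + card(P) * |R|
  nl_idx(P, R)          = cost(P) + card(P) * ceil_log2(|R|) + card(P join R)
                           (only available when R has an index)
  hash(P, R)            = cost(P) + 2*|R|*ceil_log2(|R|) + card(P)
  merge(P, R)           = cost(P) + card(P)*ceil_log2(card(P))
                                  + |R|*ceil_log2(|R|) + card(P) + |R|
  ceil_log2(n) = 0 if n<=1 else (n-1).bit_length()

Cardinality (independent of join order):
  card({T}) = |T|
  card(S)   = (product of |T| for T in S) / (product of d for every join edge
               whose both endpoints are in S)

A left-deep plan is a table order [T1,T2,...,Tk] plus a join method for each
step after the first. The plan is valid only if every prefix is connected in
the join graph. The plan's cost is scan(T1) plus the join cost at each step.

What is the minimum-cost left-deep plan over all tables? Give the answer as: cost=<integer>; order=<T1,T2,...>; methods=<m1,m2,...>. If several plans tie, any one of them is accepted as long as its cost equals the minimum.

Selinger DP (subsets sized 1..n):
  {A}: scan cost=20, card=20
  {C}: scan cost=120, card=120
  {B}: scan cost=300, card=300
  {AC}: card=600; try (A,hash)→440, (C,merge)→1100, (A,merge)→1200, (C,hash)→1720, (C,nl)→2420, (A,nl)→2520; best=440 via (A,hash)
  {AB}: card=200; try (A,hash)→800, (B,merge)→3140, (A,merge)→3420, (B,hash)→5440, (B,nl)→6020, (A,nl)→6300; best=800 via (A,hash)
  {BC}: card=1800; try (C,hash)→2280, (B,merge)→4080, (C,merge)→4260, (B,hash)→5640, (B,nl)→36120, (C,nl)→36300; best=2280 via (C,hash)
  {ABC}: card=300; try (C,hash)→2680, (C,merge)→3560, (A,hash)→4280, (B,hash)→6440, (B,merge)→10040, (A,merge)→24000 …(+3); best=2680 via (C,hash)

cost=2680; order=B,A,C; methods=hash,hash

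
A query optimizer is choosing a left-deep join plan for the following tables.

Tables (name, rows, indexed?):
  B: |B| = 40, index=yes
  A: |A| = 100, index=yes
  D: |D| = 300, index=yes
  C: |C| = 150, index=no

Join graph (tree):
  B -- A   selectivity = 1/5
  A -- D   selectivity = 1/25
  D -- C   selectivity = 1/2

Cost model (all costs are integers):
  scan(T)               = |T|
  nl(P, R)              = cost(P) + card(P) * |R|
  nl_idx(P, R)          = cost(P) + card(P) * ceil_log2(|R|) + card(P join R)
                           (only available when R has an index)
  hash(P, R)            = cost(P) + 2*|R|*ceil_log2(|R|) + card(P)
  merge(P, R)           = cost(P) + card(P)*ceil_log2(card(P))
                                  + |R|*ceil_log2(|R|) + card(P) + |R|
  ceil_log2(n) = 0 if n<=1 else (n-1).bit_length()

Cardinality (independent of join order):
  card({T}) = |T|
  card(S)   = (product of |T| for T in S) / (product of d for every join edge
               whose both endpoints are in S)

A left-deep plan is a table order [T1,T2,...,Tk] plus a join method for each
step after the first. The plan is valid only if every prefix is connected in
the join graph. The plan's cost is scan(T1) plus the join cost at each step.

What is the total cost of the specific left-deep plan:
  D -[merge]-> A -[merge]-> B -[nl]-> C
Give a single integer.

step 1: scan D: cost=300, card=300
step 2: join A via merge
    card(P join A) = 300*100/(25) = 1200
    cost = 300 + 300*9 + 100*7 + 300 + 100 = 4100
step 3: join B via merge
    card(P join B) = 1200*40/(5) = 9600
    cost = 4100 + 1200*11 + 40*6 + 1200 + 40 = 18780
step 4: join C via nl
    card(P join C) = 9600*150/(2) = 720000
    cost = 18780 + 9600*150 = 1458780

1458780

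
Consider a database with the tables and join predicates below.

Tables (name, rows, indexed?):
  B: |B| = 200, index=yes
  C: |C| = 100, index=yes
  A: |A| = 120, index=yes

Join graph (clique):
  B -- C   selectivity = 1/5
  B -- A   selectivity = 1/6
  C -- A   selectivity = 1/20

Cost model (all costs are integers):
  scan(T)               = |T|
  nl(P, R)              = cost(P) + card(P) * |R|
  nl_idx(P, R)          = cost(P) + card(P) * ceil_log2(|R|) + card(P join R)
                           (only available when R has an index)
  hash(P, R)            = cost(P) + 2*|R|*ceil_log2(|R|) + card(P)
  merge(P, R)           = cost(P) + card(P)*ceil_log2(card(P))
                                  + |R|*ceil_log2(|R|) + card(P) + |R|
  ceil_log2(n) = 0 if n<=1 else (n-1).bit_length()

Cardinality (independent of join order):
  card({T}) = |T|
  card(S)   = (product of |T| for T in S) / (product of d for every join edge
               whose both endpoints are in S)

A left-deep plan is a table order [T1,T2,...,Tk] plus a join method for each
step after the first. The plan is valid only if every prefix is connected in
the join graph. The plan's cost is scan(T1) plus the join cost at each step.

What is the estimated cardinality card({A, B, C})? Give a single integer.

Tables in S: A(120), B(200), C(100)
Edges inside S: B-C(d=5), B-A(d=6), C-A(d=20)
numerator = 120 * 200 * 100 = 2400000
denominator = 5 * 6 * 20 = 600
card(S) = 2400000 / 600 = 4000

4000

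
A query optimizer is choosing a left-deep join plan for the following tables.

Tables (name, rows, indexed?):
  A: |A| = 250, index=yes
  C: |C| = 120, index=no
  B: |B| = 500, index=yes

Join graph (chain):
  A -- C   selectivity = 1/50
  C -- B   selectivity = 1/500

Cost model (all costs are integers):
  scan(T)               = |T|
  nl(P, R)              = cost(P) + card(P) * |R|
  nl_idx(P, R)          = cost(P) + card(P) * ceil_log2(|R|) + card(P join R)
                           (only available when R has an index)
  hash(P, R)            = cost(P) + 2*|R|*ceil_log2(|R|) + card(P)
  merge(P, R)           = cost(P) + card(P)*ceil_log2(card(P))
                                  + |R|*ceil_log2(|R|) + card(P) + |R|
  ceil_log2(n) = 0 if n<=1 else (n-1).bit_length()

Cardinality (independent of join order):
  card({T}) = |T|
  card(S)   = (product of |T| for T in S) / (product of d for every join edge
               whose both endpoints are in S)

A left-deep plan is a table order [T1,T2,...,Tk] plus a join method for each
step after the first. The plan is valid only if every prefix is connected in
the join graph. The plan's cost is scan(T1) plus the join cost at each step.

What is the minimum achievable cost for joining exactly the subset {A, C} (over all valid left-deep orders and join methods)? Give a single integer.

1680

Selinger DP over subsets of {A,C}:
  {A}: scan cost=250, card=250
  {C}: scan cost=120, card=120
  {AC}: card=600; try (A,nl_idx)→1680, (C,hash)→2180, (A,merge)→3330, (C,merge)→3460, (A,hash)→4240, (A,nl)→30120 …(+1); best=1680 via (A,nl_idx)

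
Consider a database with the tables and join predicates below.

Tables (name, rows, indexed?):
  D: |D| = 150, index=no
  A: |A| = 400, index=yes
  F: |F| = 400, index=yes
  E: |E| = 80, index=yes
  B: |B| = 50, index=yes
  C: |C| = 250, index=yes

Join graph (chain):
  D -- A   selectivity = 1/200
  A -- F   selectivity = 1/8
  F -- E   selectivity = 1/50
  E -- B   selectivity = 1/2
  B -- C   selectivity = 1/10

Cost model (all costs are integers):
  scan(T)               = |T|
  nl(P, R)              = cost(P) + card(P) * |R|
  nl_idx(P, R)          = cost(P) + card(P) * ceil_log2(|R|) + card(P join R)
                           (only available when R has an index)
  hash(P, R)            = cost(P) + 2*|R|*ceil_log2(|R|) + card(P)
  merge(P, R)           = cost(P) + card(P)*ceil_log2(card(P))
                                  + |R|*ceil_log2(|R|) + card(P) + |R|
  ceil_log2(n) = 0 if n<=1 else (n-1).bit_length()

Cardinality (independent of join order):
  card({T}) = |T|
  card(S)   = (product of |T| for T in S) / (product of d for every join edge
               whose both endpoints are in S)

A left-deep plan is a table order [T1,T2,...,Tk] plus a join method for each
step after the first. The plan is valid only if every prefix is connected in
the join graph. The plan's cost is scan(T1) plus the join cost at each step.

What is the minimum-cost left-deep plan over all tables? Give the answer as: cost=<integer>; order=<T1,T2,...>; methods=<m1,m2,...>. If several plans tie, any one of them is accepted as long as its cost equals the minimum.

cost=653520; order=D,A,F,E,B,C; methods=nl_idx,merge,hash,hash,hash

Selinger DP (subsets sized 1..n):
  {D}: scan cost=150, card=150
  {A}: scan cost=400, card=400
  {F}: scan cost=400, card=400
  {E}: scan cost=80, card=80
  {B}: scan cost=50, card=50
  {C}: scan cost=250, card=250
  {AD}: card=300; try (A,nl_idx)→1800, (D,hash)→3200, (A,merge)→5500, (D,merge)→5750, (A,hash)→7500, (A,nl)→60150 …(+1); best=1800 via (A,nl_idx)
  {AF}: card=20000; try (F,hash)→8000, (A,hash)→8000, (F,merge)→8400, (A,merge)→8400, (F,nl_idx)→24000, (A,nl_idx)→24000 …(+2); best=8000 via (F,hash)
  {EF}: card=640; try (F,nl_idx)→1440, (E,hash)→1920, (E,nl_idx)→3840, (F,merge)→4720, (E,merge)→5040, (F,hash)→7360 …(+2); best=1440 via (F,nl_idx)
  {BE}: card=2000; try (B,hash)→760, (E,merge)→1040, (B,merge)→1070, (E,hash)→1220, (E,nl_idx)→2400, (B,nl_idx)→2560 …(+2); best=760 via (B,hash)
  {BC}: card=1250; try (B,hash)→1100, (C,nl_idx)→1700, (C,merge)→2650, (B,merge)→2850, (B,nl_idx)→3000, (C,hash)→4100 …(+2); best=1100 via (B,hash)
  {ADF}: card=15000; try (F,merge)→8800, (F,hash)→9300, (F,nl_idx)→19500, (D,hash)→30400, (F,nl)→121800, (D,merge)→329350 …(+1); best=8800 via (F,merge)
  {AEF}: card=32000; try (A,hash)→9280, (A,merge)→12480, (E,hash)→29120, (A,nl_idx)→39200, (E,nl_idx)→180000, (A,nl)→257440 …(+2); best=9280 via (A,hash)
  {BEF}: card=16000; try (B,hash)→2680, (B,merge)→8830, (F,hash)→9960, (B,nl_idx)→21280, (F,merge)→28760, (B,nl)→33440 …(+2); best=2680 via (B,hash)
  {BCE}: card=50000; try (E,hash)→3470, (C,hash)→6760, (E,merge)→16740, (C,merge)→27010, (E,nl_idx)→59850, (C,nl_idx)→66760 …(+2); best=3470 via (E,hash)
  {ADEF}: card=24000; try (E,hash)→24920, (D,hash)→43680, (E,nl_idx)→137800, (E,merge)→234440, (D,merge)→522630, (E,nl)→1208800 …(+1); best=24920 via (E,hash)
  {ABEF}: card=800000; try (A,hash)→25880, (B,hash)→41880, (A,merge)→246680, (B,merge)→521630, (A,nl_idx)→946680, (B,nl_idx)→1001280 …(+2); best=25880 via (A,hash)
  {BCEF}: card=400000; try (C,hash)→22680, (F,hash)→60670, (C,merge)→244930, (C,nl_idx)→530680, (F,nl_idx)→853470, (F,merge)→857470 …(+2); best=22680 via (C,hash)
  {ABDEF}: card=600000; try (B,hash)→49520, (B,merge)→409270, (B,nl_idx)→768920, (D,hash)→828280, (B,nl)→1224920, (D,merge)→16827230 …(+1); best=49520 via (B,hash)
  {ABCEF}: card=20000000; try (A,hash)→429880, (C,hash)→829880, (A,merge)→8026680, (C,merge)→16828130, (A,nl_idx)→23622680, (C,nl_idx)→26425880 …(+2); best=429880 via (A,hash)
  {ABCDEF}: card=15000000; try (C,hash)→653520, (C,merge)→12651770, (C,nl_idx)→19849520, (D,hash)→20432280, (C,nl)→150049520, (D,merge)→520431230 …(+1); best=653520 via (C,hash)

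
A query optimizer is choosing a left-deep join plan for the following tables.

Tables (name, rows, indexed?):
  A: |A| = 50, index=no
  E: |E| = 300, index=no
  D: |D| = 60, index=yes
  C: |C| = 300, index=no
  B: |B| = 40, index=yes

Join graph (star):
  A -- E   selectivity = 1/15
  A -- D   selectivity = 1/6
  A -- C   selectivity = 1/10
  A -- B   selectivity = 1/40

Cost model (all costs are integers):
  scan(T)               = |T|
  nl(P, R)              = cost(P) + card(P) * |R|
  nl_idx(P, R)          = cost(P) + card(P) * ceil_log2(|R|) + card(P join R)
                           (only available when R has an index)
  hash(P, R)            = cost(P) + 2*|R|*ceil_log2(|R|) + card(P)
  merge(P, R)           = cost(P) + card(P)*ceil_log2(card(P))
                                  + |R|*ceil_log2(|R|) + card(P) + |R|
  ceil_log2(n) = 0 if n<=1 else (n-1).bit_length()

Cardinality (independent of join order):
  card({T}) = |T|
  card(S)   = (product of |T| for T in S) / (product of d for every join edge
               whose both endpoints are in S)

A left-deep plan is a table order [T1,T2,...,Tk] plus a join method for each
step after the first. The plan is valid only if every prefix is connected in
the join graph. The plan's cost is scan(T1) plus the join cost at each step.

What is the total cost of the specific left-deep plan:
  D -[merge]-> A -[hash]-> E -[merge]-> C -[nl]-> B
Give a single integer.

step 1: scan D: cost=60, card=60
step 2: join A via merge
    card(P join A) = 60*50/(6) = 500
    cost = 60 + 60*6 + 50*6 + 60 + 50 = 830
step 3: join E via hash
    card(P join E) = 500*300/(15) = 10000
    cost = 830 + 2*300*9 + 500 = 6730
step 4: join C via merge
    card(P join C) = 10000*300/(10) = 300000
    cost = 6730 + 10000*14 + 300*9 + 10000 + 300 = 159730
step 5: join B via nl
    card(P join B) = 300000*40/(40) = 300000
    cost = 159730 + 300000*40 = 12159730

12159730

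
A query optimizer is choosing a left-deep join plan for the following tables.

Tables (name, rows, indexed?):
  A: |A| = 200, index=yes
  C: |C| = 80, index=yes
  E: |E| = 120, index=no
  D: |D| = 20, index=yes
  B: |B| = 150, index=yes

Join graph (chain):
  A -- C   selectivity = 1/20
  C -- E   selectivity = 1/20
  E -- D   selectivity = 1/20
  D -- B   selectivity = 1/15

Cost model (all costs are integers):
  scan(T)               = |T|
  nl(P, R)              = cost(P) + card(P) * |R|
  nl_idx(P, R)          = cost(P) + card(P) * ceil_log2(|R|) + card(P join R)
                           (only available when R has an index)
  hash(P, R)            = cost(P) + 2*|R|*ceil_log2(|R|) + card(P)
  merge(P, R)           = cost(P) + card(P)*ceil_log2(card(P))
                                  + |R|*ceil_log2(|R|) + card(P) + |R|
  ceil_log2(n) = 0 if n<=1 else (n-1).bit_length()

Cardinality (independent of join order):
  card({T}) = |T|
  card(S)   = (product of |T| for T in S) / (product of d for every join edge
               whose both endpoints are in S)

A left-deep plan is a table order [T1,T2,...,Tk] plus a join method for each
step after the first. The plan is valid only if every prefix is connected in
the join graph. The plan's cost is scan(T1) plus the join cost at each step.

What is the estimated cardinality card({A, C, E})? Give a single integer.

4800

Tables in S: A(200), C(80), E(120)
Edges inside S: A-C(d=20), C-E(d=20)
numerator = 200 * 80 * 120 = 1920000
denominator = 20 * 20 = 400
card(S) = 1920000 / 400 = 4800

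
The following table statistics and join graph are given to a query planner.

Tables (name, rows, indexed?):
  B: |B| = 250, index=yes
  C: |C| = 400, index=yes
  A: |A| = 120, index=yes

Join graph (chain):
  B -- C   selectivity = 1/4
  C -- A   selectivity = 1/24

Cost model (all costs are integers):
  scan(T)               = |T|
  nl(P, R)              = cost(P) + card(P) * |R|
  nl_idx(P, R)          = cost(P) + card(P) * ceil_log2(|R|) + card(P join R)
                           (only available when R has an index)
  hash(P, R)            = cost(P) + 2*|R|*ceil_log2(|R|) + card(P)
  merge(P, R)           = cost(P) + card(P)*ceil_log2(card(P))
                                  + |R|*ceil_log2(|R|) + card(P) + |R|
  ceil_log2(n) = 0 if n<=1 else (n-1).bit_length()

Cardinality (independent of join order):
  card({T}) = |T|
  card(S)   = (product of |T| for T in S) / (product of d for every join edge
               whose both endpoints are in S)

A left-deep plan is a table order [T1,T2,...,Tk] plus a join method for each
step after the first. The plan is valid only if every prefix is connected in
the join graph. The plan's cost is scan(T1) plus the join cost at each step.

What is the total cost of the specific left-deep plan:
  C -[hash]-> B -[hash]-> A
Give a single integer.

step 1: scan C: cost=400, card=400
step 2: join B via hash
    card(P join B) = 400*250/(4) = 25000
    cost = 400 + 2*250*8 + 400 = 4800
step 3: join A via hash
    card(P join A) = 25000*120/(24) = 125000
    cost = 4800 + 2*120*7 + 25000 = 31480

31480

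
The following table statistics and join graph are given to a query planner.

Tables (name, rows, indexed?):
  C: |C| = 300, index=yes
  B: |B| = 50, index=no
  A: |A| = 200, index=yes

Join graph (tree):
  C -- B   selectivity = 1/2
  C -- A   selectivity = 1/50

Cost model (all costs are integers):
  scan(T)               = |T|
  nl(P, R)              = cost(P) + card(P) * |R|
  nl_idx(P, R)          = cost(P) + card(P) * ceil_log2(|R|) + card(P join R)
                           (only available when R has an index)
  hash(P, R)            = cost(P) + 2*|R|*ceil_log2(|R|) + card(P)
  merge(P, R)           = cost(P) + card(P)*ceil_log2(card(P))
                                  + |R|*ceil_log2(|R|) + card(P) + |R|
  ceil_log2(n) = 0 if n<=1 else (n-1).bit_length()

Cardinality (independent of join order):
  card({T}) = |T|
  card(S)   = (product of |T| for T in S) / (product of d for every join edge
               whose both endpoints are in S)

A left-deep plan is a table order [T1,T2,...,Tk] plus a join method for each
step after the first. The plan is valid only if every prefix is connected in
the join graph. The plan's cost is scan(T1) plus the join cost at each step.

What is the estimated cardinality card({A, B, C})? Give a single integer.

30000

Tables in S: A(200), B(50), C(300)
Edges inside S: C-B(d=2), C-A(d=50)
numerator = 200 * 50 * 300 = 3000000
denominator = 2 * 50 = 100
card(S) = 3000000 / 100 = 30000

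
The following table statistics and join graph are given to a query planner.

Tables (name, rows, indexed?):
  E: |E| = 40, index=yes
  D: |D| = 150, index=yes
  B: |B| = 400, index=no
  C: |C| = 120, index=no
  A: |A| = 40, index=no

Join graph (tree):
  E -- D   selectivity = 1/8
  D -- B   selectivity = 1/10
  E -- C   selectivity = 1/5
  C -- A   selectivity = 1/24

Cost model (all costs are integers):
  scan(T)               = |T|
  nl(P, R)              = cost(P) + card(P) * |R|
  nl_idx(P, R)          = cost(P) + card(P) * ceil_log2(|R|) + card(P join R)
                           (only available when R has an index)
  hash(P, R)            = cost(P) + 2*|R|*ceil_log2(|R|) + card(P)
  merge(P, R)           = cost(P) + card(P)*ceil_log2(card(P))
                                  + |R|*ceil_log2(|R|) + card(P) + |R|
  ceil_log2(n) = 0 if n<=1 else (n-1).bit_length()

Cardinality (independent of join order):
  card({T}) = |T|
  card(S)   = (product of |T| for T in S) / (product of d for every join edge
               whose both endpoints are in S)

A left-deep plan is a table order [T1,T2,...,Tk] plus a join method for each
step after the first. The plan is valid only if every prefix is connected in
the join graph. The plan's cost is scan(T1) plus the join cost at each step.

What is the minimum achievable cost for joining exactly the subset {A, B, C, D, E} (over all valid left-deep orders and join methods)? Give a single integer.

42600

Selinger DP over subsets of {A,B,C,D,E}:
  {E}: scan cost=40, card=40
  {D}: scan cost=150, card=150
  {B}: scan cost=400, card=400
  {C}: scan cost=120, card=120
  {A}: scan cost=40, card=40
  {DE}: card=750; try (E,hash)→780, (D,nl_idx)→1110, (D,merge)→1670, (E,merge)→1780, (E,nl_idx)→1800, (D,hash)→2480 …(+2); best=780 via (E,hash)
  {CE}: card=960; try (E,hash)→720, (C,merge)→1280, (E,merge)→1360, (C,hash)→1760, (E,nl_idx)→1800, (C,nl)→4840 …(+1); best=720 via (E,hash)
  {BD}: card=6000; try (D,hash)→3200, (B,merge)→5500, (D,merge)→5750, (B,hash)→7500, (D,nl_idx)→9600, (B,nl)→60150 …(+1); best=3200 via (D,hash)
  {AC}: card=200; try (A,hash)→720, (C,merge)→1280, (A,merge)→1360, (C,hash)→1760, (C,nl)→4840, (A,nl)→4920; best=720 via (A,hash)
  {BDE}: card=30000; try (B,hash)→8730, (E,hash)→9680, (B,merge)→13030, (E,nl_idx)→69200, (E,merge)→87480, (E,nl)→243200 …(+1); best=8730 via (B,hash)
  {CDE}: card=18000; try (C,hash)→3210, (D,hash)→4080, (C,merge)→9990, (D,merge)→12630, (D,nl_idx)→26400, (C,nl)→90780 …(+1); best=3210 via (C,hash)
  {ACE}: card=1600; try (E,hash)→1400, (A,hash)→2160, (E,merge)→2800, (E,nl_idx)→3520, (E,nl)→8720, (A,merge)→11560 …(+1); best=1400 via (E,hash)
  {BCDE}: card=720000; try (B,hash)→28410, (C,hash)→40410, (B,merge)→295210, (C,merge)→489690, (C,nl)→3608730, (B,nl)→7203210; best=28410 via (B,hash)
  {ACDE}: card=30000; try (D,hash)→5400, (A,hash)→21690, (D,merge)→21950, (D,nl_idx)→44200, (D,nl)→241400, (A,merge)→291490 …(+1); best=5400 via (D,hash)
  {ABCDE}: card=1200000; try (B,hash)→42600, (B,merge)→489400, (A,hash)→748890, (B,nl)→12005400, (A,merge)→15148690, (A,nl)→28828410; best=42600 via (B,hash)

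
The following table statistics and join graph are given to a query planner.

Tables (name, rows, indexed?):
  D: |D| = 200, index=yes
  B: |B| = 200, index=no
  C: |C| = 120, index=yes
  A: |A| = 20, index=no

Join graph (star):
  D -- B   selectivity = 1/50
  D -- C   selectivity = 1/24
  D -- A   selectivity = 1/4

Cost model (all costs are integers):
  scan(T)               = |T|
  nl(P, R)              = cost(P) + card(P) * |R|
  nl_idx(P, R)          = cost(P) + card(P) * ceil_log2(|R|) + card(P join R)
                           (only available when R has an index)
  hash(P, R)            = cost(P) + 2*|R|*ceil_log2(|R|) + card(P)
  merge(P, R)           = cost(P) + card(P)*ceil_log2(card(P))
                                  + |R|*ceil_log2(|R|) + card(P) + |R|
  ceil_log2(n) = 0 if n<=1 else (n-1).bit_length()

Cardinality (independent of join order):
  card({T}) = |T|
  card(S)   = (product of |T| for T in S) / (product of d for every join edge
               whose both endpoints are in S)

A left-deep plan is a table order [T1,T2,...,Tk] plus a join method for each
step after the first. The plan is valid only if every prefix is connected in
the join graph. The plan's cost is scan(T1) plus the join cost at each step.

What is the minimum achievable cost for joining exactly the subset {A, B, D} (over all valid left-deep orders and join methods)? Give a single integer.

Selinger DP over subsets of {A,B,D}:
  {D}: scan cost=200, card=200
  {B}: scan cost=200, card=200
  {A}: scan cost=20, card=20
  {BD}: card=800; try (D,nl_idx)→2600, (D,hash)→3600, (B,hash)→3600, (D,merge)→3800, (B,merge)→3800, (D,nl)→40200 …(+1); best=2600 via (D,nl_idx)
  {AD}: card=1000; try (A,hash)→600, (D,nl_idx)→1180, (D,merge)→1940, (A,merge)→2120, (D,hash)→3240, (D,nl)→4020 …(+1); best=600 via (A,hash)
  {ABD}: card=4000; try (A,hash)→3600, (B,hash)→4800, (A,merge)→11520, (B,merge)→13400, (A,nl)→18600, (B,nl)→200600; best=3600 via (A,hash)

3600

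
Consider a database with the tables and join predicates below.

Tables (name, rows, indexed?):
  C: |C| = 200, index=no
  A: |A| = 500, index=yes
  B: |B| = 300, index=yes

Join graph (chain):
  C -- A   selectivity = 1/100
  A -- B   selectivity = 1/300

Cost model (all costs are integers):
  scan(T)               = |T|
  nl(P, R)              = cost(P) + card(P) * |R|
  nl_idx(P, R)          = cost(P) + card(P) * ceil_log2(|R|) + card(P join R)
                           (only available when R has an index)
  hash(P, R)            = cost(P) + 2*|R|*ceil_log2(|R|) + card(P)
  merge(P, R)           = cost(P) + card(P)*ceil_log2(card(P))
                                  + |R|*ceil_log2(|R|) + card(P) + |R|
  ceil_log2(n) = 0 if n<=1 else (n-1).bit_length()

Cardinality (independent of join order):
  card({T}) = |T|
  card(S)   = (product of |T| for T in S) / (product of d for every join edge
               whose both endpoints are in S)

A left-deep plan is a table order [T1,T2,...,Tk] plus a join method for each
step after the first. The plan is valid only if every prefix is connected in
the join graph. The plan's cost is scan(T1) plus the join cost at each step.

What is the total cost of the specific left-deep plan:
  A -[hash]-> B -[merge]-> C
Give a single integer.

13200

step 1: scan A: cost=500, card=500
step 2: join B via hash
    card(P join B) = 500*300/(300) = 500
    cost = 500 + 2*300*9 + 500 = 6400
step 3: join C via merge
    card(P join C) = 500*200/(100) = 1000
    cost = 6400 + 500*9 + 200*8 + 500 + 200 = 13200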